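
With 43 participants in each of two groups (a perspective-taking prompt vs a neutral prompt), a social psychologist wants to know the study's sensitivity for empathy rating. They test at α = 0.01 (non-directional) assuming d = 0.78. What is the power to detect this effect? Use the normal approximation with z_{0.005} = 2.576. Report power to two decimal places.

For two equal groups, power = Φ(d·√(n/2) − z_{α/2}).
d·√(n/2) = 0.78 × √(43/2) = 0.78 × 4.637 = 3.617.
z_β = 3.617 − 2.576 = 1.041.
Power = Φ(1.041) = 0.851.

power ≈ 0.85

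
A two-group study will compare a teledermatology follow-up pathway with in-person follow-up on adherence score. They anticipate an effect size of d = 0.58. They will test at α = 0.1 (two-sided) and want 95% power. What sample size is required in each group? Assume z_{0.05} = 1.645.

n = 65 per group

For two independent groups with equal n: n = 2·((z_{α/2} + z_β) / d)².
z_{α/2} + z_β = 1.645 + 1.645 = 3.290.
n = 2 × (3.290 / 0.58)² = 2 × 5.672² = 2 × 32.18 = 64.4.
Round up to the next whole participant.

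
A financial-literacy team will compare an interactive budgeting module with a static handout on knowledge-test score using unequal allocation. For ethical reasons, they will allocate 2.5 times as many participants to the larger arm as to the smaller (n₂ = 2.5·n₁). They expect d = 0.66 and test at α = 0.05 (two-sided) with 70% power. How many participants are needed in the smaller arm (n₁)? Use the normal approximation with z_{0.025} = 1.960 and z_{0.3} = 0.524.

n₁ = 20

With allocation ratio k = n₂/n₁ = 2.5, Var(x̄₁−x̄₂) = σ²(1/n₁ + 1/(k·n₁)) = σ²·(k+1)/(k·n₁).
So n₁ = (1 + 1/k)·((z_{α/2} + z_β)/d)² = 1.400 × (2.484/0.66)².
n₁ = 1.400 × 14.16 = 19.8.
Round up: n₁ = 20, giving n₂ = 2.5 × 20 = 50.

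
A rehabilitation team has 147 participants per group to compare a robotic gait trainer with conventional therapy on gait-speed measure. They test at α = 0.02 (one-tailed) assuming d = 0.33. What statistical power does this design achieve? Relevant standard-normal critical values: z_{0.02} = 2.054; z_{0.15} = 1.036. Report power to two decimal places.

For two equal groups, power = Φ(d·√(n/2) − z_{α}).
d·√(n/2) = 0.33 × √(147/2) = 0.33 × 8.573 = 2.829.
z_β = 2.829 − 2.054 = 0.775.
Power = Φ(0.775) = 0.781.

power ≈ 0.78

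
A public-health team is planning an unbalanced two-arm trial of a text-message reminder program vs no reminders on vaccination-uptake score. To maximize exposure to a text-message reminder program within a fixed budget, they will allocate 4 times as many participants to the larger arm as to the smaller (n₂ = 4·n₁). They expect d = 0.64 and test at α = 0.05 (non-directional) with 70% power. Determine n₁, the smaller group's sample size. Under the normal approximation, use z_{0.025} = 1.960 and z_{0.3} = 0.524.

With allocation ratio k = n₂/n₁ = 4, Var(x̄₁−x̄₂) = σ²(1/n₁ + 1/(k·n₁)) = σ²·(k+1)/(k·n₁).
So n₁ = (1 + 1/k)·((z_{α/2} + z_β)/d)² = 1.250 × (2.484/0.64)².
n₁ = 1.250 × 15.06 = 18.8.
Round up: n₁ = 19, giving n₂ = 4 × 19 = 76.

n₁ = 19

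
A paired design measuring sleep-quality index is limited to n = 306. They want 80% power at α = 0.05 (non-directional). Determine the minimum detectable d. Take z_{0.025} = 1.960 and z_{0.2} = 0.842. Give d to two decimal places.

d_min ≈ 0.16

For a single sample (or paired design) of n = 306: d_min = (z_{α/2} + z_β)/√n.
z-sum = 1.960 + 0.842 = 2.802.
d_min = 2.802 / √306 = 2.802 / 17.493 = 0.160.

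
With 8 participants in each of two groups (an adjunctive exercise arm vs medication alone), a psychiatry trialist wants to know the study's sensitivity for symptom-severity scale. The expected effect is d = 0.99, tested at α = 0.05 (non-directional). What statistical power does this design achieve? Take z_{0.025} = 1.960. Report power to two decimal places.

power ≈ 0.51

For two equal groups, power = Φ(d·√(n/2) − z_{α/2}).
d·√(n/2) = 0.99 × √(8/2) = 0.99 × 2.000 = 1.980.
z_β = 1.980 − 1.960 = 0.020.
Power = Φ(0.020) = 0.508.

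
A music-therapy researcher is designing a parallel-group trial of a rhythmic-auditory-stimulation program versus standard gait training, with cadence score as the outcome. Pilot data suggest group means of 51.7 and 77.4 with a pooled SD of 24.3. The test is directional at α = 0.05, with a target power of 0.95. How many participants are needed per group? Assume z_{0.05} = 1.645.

Cohen's d = |M₁ − M₂| / SD_pooled = |51.7 − 77.4| / 24.3 = 25.7 / 24.3 = 1.058.
For two independent groups with equal n: n = 2·((z_{α} + z_β) / d)².
z_{α} + z_β = 1.645 + 1.645 = 3.290.
n = 2 × (3.290 / 1.058)² = 2 × 3.110² = 2 × 9.67 = 19.3.
Round up to the next whole participant.

n = 20 per group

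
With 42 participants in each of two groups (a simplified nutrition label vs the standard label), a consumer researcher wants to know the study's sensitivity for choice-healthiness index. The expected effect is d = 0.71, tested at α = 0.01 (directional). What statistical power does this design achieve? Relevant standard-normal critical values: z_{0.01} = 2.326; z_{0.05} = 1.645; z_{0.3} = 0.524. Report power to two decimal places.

For two equal groups, power = Φ(d·√(n/2) − z_{α}).
d·√(n/2) = 0.71 × √(42/2) = 0.71 × 4.583 = 3.254.
z_β = 3.254 − 2.326 = 0.928.
Power = Φ(0.928) = 0.823.

power ≈ 0.82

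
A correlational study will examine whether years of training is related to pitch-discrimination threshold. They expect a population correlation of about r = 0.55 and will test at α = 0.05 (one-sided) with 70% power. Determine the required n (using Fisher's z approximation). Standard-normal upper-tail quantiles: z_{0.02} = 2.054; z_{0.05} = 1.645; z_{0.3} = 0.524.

n = 16

Fisher's z: C = ½·ln((1+r)/(1−r)) = ½·ln(3.4444) = 0.6184.
n = ((z_{α} + z_β)/C)² + 3.
(1.645 + 0.524) / 0.6184 = 2.169 / 0.6184 = 3.507.
n = 3.507² + 3 = 12.30 + 3 = 15.3.
Round up.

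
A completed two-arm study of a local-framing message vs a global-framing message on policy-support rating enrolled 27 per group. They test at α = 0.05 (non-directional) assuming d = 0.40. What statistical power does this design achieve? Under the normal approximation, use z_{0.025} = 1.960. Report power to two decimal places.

power ≈ 0.31

For two equal groups, power = Φ(d·√(n/2) − z_{α/2}).
d·√(n/2) = 0.40 × √(27/2) = 0.40 × 3.674 = 1.470.
z_β = 1.470 − 1.960 = -0.490.
Power = Φ(-0.490) = 0.312.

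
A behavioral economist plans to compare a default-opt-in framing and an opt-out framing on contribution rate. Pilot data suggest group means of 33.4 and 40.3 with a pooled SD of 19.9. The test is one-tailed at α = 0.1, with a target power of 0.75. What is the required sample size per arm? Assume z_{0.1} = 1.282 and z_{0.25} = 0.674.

Cohen's d = |M₁ − M₂| / SD_pooled = |33.4 − 40.3| / 19.9 = 6.9 / 19.9 = 0.347.
For two independent groups with equal n: n = 2·((z_{α} + z_β) / d)².
z_{α} + z_β = 1.282 + 0.674 = 1.956.
n = 2 × (1.956 / 0.347)² = 2 × 5.637² = 2 × 31.77 = 63.5.
Round up to the next whole participant.

n = 64 per group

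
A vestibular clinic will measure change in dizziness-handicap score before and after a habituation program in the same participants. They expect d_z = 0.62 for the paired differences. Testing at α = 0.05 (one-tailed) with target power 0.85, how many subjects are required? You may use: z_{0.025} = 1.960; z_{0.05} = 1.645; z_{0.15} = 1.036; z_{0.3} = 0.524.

n = 19 pairs

For a paired (one-sample on differences) test: n = ((z_{α} + z_β) / d)².
z_{α} + z_β = 1.645 + 1.036 = 2.681.
n = (2.681 / 0.62)² = 4.324² = 18.70.
Round up.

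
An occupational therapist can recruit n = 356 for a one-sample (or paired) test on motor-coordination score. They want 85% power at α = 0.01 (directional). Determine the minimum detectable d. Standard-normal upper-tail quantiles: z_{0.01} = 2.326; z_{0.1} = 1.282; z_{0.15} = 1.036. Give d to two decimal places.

For a single sample (or paired design) of n = 356: d_min = (z_{α} + z_β)/√n.
z-sum = 2.326 + 1.036 = 3.362.
d_min = 3.362 / √356 = 3.362 / 18.868 = 0.178.

d_min ≈ 0.18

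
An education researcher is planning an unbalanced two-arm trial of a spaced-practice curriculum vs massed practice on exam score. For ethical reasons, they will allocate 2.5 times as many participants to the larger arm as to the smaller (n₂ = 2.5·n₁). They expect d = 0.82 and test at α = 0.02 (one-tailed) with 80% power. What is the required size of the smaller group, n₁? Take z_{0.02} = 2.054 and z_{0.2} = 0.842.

With allocation ratio k = n₂/n₁ = 2.5, Var(x̄₁−x̄₂) = σ²(1/n₁ + 1/(k·n₁)) = σ²·(k+1)/(k·n₁).
So n₁ = (1 + 1/k)·((z_{α} + z_β)/d)² = 1.400 × (2.896/0.82)².
n₁ = 1.400 × 12.47 = 17.5.
Round up: n₁ = 18, giving n₂ = 2.5 × 18 = 45.

n₁ = 18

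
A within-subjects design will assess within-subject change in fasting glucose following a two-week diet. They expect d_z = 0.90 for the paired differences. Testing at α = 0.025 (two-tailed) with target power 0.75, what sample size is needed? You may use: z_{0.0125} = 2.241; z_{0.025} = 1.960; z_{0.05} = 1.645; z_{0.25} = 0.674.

n = 11 pairs

For a paired (one-sample on differences) test: n = ((z_{α/2} + z_β) / d)².
z_{α/2} + z_β = 2.241 + 0.674 = 2.915.
n = (2.915 / 0.90)² = 3.239² = 10.49.
Round up.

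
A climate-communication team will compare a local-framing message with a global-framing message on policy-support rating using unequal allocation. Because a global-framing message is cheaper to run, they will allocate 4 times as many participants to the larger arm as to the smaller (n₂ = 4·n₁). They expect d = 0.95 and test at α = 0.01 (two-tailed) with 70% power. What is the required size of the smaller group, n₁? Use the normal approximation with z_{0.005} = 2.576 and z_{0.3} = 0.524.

With allocation ratio k = n₂/n₁ = 4, Var(x̄₁−x̄₂) = σ²(1/n₁ + 1/(k·n₁)) = σ²·(k+1)/(k·n₁).
So n₁ = (1 + 1/k)·((z_{α/2} + z_β)/d)² = 1.250 × (3.100/0.95)².
n₁ = 1.250 × 10.65 = 13.3.
Round up: n₁ = 14, giving n₂ = 4 × 14 = 56.

n₁ = 14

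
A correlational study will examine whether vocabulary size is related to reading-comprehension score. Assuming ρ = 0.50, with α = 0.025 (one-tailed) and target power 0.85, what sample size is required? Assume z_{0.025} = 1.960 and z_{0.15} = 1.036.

Fisher's z: C = ½·ln((1+r)/(1−r)) = ½·ln(3.0000) = 0.5493.
n = ((z_{α} + z_β)/C)² + 3.
(1.960 + 1.036) / 0.5493 = 2.996 / 0.5493 = 5.454.
n = 5.454² + 3 = 29.75 + 3 = 32.7.
Round up.

n = 33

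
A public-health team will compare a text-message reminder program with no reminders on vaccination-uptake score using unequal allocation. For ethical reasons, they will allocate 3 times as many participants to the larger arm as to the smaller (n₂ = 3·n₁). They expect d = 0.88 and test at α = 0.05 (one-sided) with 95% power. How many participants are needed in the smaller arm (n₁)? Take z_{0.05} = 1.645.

n₁ = 19

With allocation ratio k = n₂/n₁ = 3, Var(x̄₁−x̄₂) = σ²(1/n₁ + 1/(k·n₁)) = σ²·(k+1)/(k·n₁).
So n₁ = (1 + 1/k)·((z_{α} + z_β)/d)² = 1.333 × (3.290/0.88)².
n₁ = 1.333 × 13.98 = 18.6.
Round up: n₁ = 19, giving n₂ = 3 × 19 = 57.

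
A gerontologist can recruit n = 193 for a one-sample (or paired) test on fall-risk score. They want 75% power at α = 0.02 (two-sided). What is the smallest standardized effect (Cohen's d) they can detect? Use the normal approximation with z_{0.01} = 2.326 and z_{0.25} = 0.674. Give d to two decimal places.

d_min ≈ 0.22

For a single sample (or paired design) of n = 193: d_min = (z_{α/2} + z_β)/√n.
z-sum = 2.326 + 0.674 = 3.000.
d_min = 3.000 / √193 = 3.000 / 13.892 = 0.216.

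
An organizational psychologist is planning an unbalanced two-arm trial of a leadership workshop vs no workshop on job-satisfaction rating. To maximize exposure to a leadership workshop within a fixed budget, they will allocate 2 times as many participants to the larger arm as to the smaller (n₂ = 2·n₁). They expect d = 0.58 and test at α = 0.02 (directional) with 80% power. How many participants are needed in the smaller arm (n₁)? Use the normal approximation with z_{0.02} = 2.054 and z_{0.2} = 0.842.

With allocation ratio k = n₂/n₁ = 2, Var(x̄₁−x̄₂) = σ²(1/n₁ + 1/(k·n₁)) = σ²·(k+1)/(k·n₁).
So n₁ = (1 + 1/k)·((z_{α} + z_β)/d)² = 1.500 × (2.896/0.58)².
n₁ = 1.500 × 24.93 = 37.4.
Round up: n₁ = 38, giving n₂ = 2 × 38 = 76.

n₁ = 38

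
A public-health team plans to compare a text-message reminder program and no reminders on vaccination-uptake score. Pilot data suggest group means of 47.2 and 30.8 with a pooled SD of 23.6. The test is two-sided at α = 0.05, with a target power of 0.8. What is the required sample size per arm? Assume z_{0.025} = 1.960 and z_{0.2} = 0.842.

n = 33 per group

Cohen's d = |M₁ − M₂| / SD_pooled = |47.2 − 30.8| / 23.6 = 16.4 / 23.6 = 0.695.
For two independent groups with equal n: n = 2·((z_{α/2} + z_β) / d)².
z_{α/2} + z_β = 1.960 + 0.842 = 2.802.
n = 2 × (2.802 / 0.695)² = 2 × 4.032² = 2 × 16.25 = 32.5.
Round up to the next whole participant.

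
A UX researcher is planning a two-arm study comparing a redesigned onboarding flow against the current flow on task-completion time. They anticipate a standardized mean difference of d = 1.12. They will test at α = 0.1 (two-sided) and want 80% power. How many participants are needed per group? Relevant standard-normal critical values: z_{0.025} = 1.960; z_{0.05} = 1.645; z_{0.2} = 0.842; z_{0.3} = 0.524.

n = 10 per group

For two independent groups with equal n: n = 2·((z_{α/2} + z_β) / d)².
z_{α/2} + z_β = 1.645 + 0.842 = 2.487.
n = 2 × (2.487 / 1.12)² = 2 × 2.221² = 2 × 4.93 = 9.9.
Round up to the next whole participant.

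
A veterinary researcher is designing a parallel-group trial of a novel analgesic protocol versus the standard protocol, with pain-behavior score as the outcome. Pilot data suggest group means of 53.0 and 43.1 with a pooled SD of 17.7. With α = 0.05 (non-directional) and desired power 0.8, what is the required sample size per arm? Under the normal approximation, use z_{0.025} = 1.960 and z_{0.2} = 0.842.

Cohen's d = |M₁ − M₂| / SD_pooled = |53.0 − 43.1| / 17.7 = 9.9 / 17.7 = 0.559.
For two independent groups with equal n: n = 2·((z_{α/2} + z_β) / d)².
z_{α/2} + z_β = 1.960 + 0.842 = 2.802.
n = 2 × (2.802 / 0.559)² = 2 × 5.013² = 2 × 25.13 = 50.3.
Round up to the next whole participant.

n = 51 per group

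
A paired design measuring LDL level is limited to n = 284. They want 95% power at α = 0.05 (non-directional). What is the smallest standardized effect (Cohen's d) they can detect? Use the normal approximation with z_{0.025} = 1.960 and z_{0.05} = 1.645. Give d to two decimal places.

d_min ≈ 0.21

For a single sample (or paired design) of n = 284: d_min = (z_{α/2} + z_β)/√n.
z-sum = 1.960 + 1.645 = 3.605.
d_min = 3.605 / √284 = 3.605 / 16.852 = 0.214.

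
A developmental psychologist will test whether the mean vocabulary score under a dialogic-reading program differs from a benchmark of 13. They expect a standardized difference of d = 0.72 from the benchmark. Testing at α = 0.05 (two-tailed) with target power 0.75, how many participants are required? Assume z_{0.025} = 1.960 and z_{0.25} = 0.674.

For a one-sample test: n = ((z_{α/2} + z_β) / d)².
z_{α/2} + z_β = 1.960 + 0.674 = 2.634.
n = (2.634 / 0.72)² = 3.658² = 13.38.
Round up.

n = 14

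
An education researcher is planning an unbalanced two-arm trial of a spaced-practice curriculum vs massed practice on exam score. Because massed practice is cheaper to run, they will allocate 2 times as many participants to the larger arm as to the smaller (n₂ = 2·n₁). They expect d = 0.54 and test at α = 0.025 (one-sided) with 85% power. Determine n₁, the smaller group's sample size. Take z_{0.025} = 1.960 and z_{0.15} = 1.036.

n₁ = 47

With allocation ratio k = n₂/n₁ = 2, Var(x̄₁−x̄₂) = σ²(1/n₁ + 1/(k·n₁)) = σ²·(k+1)/(k·n₁).
So n₁ = (1 + 1/k)·((z_{α} + z_β)/d)² = 1.500 × (2.996/0.54)².
n₁ = 1.500 × 30.78 = 46.2.
Round up: n₁ = 47, giving n₂ = 2 × 47 = 94.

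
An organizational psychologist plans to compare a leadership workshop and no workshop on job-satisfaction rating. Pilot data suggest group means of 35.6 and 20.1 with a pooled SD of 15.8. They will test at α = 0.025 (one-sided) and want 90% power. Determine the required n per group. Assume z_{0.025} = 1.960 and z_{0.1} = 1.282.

n = 22 per group

Cohen's d = |M₁ − M₂| / SD_pooled = |35.6 − 20.1| / 15.8 = 15.5 / 15.8 = 0.981.
For two independent groups with equal n: n = 2·((z_{α} + z_β) / d)².
z_{α} + z_β = 1.960 + 1.282 = 3.242.
n = 2 × (3.242 / 0.981)² = 2 × 3.305² = 2 × 10.92 = 21.8.
Round up to the next whole participant.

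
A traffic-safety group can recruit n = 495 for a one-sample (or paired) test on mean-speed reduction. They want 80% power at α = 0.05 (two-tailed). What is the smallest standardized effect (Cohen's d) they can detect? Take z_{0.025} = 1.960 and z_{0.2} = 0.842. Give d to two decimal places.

For a single sample (or paired design) of n = 495: d_min = (z_{α/2} + z_β)/√n.
z-sum = 1.960 + 0.842 = 2.802.
d_min = 2.802 / √495 = 2.802 / 22.249 = 0.126.

d_min ≈ 0.13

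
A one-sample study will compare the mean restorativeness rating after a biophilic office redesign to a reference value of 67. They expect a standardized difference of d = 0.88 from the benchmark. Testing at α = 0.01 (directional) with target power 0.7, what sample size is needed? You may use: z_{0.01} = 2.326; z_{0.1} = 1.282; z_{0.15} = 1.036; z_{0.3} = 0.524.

n = 11

For a one-sample test: n = ((z_{α} + z_β) / d)².
z_{α} + z_β = 2.326 + 0.524 = 2.850.
n = (2.850 / 0.88)² = 3.239² = 10.49.
Round up.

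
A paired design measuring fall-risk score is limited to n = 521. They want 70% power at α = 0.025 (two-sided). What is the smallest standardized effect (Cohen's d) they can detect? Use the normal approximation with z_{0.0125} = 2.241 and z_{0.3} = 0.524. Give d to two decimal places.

d_min ≈ 0.12

For a single sample (or paired design) of n = 521: d_min = (z_{α/2} + z_β)/√n.
z-sum = 2.241 + 0.524 = 2.765.
d_min = 2.765 / √521 = 2.765 / 22.825 = 0.121.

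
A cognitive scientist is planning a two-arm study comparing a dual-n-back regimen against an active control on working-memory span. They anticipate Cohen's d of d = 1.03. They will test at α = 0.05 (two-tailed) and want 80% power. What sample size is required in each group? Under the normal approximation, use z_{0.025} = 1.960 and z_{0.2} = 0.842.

For two independent groups with equal n: n = 2·((z_{α/2} + z_β) / d)².
z_{α/2} + z_β = 1.960 + 0.842 = 2.802.
n = 2 × (2.802 / 1.03)² = 2 × 2.720² = 2 × 7.40 = 14.8.
Round up to the next whole participant.

n = 15 per group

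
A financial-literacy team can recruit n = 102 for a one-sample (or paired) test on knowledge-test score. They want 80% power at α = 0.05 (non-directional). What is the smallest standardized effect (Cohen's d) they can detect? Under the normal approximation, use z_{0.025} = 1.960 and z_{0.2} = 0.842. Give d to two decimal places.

d_min ≈ 0.28

For a single sample (or paired design) of n = 102: d_min = (z_{α/2} + z_β)/√n.
z-sum = 1.960 + 0.842 = 2.802.
d_min = 2.802 / √102 = 2.802 / 10.100 = 0.277.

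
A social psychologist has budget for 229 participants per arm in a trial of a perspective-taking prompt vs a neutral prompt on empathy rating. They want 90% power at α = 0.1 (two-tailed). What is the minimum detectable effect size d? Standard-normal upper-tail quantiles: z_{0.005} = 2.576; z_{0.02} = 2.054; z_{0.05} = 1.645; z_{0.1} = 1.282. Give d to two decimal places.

d_min ≈ 0.27

For two independent groups of n = 229 each: d_min = (z_{α/2} + z_β)·√(2/n).
z-sum = 1.645 + 1.282 = 2.927.
d_min = 2.927 × √(2/229) = 2.927 × 0.0935 = 0.274.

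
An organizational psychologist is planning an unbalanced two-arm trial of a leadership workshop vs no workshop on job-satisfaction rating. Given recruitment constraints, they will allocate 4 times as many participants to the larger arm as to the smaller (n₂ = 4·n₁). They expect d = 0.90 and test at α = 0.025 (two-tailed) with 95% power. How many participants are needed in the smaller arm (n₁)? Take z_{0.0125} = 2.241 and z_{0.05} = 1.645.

n₁ = 24

With allocation ratio k = n₂/n₁ = 4, Var(x̄₁−x̄₂) = σ²(1/n₁ + 1/(k·n₁)) = σ²·(k+1)/(k·n₁).
So n₁ = (1 + 1/k)·((z_{α/2} + z_β)/d)² = 1.250 × (3.886/0.90)².
n₁ = 1.250 × 18.64 = 23.3.
Round up: n₁ = 24, giving n₂ = 4 × 24 = 96.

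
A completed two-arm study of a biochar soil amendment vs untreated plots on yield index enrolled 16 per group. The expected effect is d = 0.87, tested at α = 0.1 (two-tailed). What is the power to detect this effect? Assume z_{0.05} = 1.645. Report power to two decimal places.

For two equal groups, power = Φ(d·√(n/2) − z_{α/2}).
d·√(n/2) = 0.87 × √(16/2) = 0.87 × 2.828 = 2.461.
z_β = 2.461 − 1.645 = 0.816.
Power = Φ(0.816) = 0.793.

power ≈ 0.79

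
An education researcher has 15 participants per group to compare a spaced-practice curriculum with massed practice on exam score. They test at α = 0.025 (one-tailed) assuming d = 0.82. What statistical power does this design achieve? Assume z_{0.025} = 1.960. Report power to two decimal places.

For two equal groups, power = Φ(d·√(n/2) − z_{α}).
d·√(n/2) = 0.82 × √(15/2) = 0.82 × 2.739 = 2.246.
z_β = 2.246 − 1.960 = 0.286.
Power = Φ(0.286) = 0.612.

power ≈ 0.61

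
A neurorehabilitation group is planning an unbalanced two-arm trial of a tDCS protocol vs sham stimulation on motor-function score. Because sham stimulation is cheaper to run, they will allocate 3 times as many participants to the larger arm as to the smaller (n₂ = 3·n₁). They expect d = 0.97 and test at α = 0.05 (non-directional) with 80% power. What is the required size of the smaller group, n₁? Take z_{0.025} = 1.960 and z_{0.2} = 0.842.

n₁ = 12

With allocation ratio k = n₂/n₁ = 3, Var(x̄₁−x̄₂) = σ²(1/n₁ + 1/(k·n₁)) = σ²·(k+1)/(k·n₁).
So n₁ = (1 + 1/k)·((z_{α/2} + z_β)/d)² = 1.333 × (2.802/0.97)².
n₁ = 1.333 × 8.34 = 11.1.
Round up: n₁ = 12, giving n₂ = 3 × 12 = 36.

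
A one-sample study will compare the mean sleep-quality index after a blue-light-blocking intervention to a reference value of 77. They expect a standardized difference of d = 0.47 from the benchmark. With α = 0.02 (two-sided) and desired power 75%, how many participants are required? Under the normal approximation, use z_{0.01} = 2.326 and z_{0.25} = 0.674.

n = 41

For a one-sample test: n = ((z_{α/2} + z_β) / d)².
z_{α/2} + z_β = 2.326 + 0.674 = 3.000.
n = (3.000 / 0.47)² = 6.383² = 40.74.
Round up.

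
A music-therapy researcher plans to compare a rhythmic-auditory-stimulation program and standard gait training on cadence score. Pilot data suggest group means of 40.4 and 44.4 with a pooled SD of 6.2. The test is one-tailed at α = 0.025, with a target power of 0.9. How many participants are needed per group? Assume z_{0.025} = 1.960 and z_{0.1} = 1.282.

Cohen's d = |M₁ − M₂| / SD_pooled = |40.4 − 44.4| / 6.2 = 4.0 / 6.2 = 0.645.
For two independent groups with equal n: n = 2·((z_{α} + z_β) / d)².
z_{α} + z_β = 1.960 + 1.282 = 3.242.
n = 2 × (3.242 / 0.645)² = 2 × 5.026² = 2 × 25.26 = 50.5.
Round up to the next whole participant.

n = 51 per group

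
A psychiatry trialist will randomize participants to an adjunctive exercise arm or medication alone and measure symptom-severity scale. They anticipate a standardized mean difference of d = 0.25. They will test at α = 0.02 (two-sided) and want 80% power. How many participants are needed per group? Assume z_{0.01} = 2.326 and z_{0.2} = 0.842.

For two independent groups with equal n: n = 2·((z_{α/2} + z_β) / d)².
z_{α/2} + z_β = 2.326 + 0.842 = 3.168.
n = 2 × (3.168 / 0.25)² = 2 × 12.672² = 2 × 160.58 = 321.2.
Round up to the next whole participant.

n = 322 per group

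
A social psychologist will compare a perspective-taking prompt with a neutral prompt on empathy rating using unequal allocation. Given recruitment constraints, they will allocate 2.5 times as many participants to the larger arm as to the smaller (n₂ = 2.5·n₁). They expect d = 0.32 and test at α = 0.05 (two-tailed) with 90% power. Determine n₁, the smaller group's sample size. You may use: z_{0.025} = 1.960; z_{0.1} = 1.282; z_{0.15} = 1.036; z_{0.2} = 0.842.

With allocation ratio k = n₂/n₁ = 2.5, Var(x̄₁−x̄₂) = σ²(1/n₁ + 1/(k·n₁)) = σ²·(k+1)/(k·n₁).
So n₁ = (1 + 1/k)·((z_{α/2} + z_β)/d)² = 1.400 × (3.242/0.32)².
n₁ = 1.400 × 102.64 = 143.7.
Round up: n₁ = 144, giving n₂ = 2.5 × 144 = 360.

n₁ = 144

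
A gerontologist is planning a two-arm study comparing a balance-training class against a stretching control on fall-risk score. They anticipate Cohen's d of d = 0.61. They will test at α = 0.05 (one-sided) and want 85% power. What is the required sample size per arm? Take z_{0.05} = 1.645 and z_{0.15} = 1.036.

n = 39 per group

For two independent groups with equal n: n = 2·((z_{α} + z_β) / d)².
z_{α} + z_β = 1.645 + 1.036 = 2.681.
n = 2 × (2.681 / 0.61)² = 2 × 4.395² = 2 × 19.32 = 38.6.
Round up to the next whole participant.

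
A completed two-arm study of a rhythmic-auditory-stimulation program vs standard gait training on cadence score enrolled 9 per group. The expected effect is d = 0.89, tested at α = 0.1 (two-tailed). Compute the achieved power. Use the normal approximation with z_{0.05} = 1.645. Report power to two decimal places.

For two equal groups, power = Φ(d·√(n/2) − z_{α/2}).
d·√(n/2) = 0.89 × √(9/2) = 0.89 × 2.121 = 1.888.
z_β = 1.888 − 1.645 = 0.243.
Power = Φ(0.243) = 0.596.

power ≈ 0.60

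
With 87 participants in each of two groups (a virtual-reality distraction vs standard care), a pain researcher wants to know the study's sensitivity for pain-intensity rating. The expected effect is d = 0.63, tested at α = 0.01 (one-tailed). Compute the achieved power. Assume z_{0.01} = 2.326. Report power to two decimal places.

For two equal groups, power = Φ(d·√(n/2) − z_{α}).
d·√(n/2) = 0.63 × √(87/2) = 0.63 × 6.595 = 4.155.
z_β = 4.155 − 2.326 = 1.829.
Power = Φ(1.829) = 0.966.

power ≈ 0.97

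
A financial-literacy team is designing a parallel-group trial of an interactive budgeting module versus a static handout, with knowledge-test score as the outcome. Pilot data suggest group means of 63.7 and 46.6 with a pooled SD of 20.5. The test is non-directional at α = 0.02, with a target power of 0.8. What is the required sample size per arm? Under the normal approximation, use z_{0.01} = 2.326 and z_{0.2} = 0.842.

Cohen's d = |M₁ − M₂| / SD_pooled = |63.7 − 46.6| / 20.5 = 17.1 / 20.5 = 0.834.
For two independent groups with equal n: n = 2·((z_{α/2} + z_β) / d)².
z_{α/2} + z_β = 2.326 + 0.842 = 3.168.
n = 2 × (3.168 / 0.834)² = 2 × 3.799² = 2 × 14.43 = 28.9.
Round up to the next whole participant.

n = 29 per group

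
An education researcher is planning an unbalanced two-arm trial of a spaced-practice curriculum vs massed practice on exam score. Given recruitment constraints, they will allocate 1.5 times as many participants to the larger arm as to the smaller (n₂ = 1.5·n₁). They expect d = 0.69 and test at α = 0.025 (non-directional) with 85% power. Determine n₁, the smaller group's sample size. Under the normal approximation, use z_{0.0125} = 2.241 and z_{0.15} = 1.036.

With allocation ratio k = n₂/n₁ = 1.5, Var(x̄₁−x̄₂) = σ²(1/n₁ + 1/(k·n₁)) = σ²·(k+1)/(k·n₁).
So n₁ = (1 + 1/k)·((z_{α/2} + z_β)/d)² = 1.667 × (3.277/0.69)².
n₁ = 1.667 × 22.56 = 37.6.
Round up: n₁ = 38, giving n₂ = 1.5 × 38 = 57.

n₁ = 38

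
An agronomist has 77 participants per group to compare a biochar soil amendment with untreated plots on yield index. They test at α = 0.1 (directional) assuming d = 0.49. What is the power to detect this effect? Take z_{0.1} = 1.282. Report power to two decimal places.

For two equal groups, power = Φ(d·√(n/2) − z_{α}).
d·√(n/2) = 0.49 × √(77/2) = 0.49 × 6.205 = 3.040.
z_β = 3.040 − 1.282 = 1.758.
Power = Φ(1.758) = 0.961.

power ≈ 0.96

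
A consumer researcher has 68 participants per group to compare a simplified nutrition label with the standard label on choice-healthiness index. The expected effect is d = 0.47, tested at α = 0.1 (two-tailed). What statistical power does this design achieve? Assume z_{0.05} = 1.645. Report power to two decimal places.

power ≈ 0.86

For two equal groups, power = Φ(d·√(n/2) − z_{α/2}).
d·√(n/2) = 0.47 × √(68/2) = 0.47 × 5.831 = 2.741.
z_β = 2.741 − 1.645 = 1.096.
Power = Φ(1.096) = 0.863.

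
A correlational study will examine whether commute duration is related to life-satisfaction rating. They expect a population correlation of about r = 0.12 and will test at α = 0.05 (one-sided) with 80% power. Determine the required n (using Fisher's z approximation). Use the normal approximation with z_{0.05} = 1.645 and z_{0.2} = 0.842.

n = 429

Fisher's z: C = ½·ln((1+r)/(1−r)) = ½·ln(1.2727) = 0.1206.
n = ((z_{α} + z_β)/C)² + 3.
(1.645 + 0.842) / 0.1206 = 2.487 / 0.1206 = 20.622.
n = 20.622² + 3 = 425.26 + 3 = 428.3.
Round up.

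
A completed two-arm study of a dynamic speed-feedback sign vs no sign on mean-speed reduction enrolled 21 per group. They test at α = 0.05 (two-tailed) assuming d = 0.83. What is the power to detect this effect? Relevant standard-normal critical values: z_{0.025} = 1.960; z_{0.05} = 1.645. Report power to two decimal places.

For two equal groups, power = Φ(d·√(n/2) − z_{α/2}).
d·√(n/2) = 0.83 × √(21/2) = 0.83 × 3.240 = 2.690.
z_β = 2.690 − 1.960 = 0.730.
Power = Φ(0.730) = 0.767.

power ≈ 0.77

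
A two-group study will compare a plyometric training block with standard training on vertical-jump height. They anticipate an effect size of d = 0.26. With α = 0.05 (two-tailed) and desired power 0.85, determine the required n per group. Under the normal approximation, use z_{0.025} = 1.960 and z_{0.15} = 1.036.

For two independent groups with equal n: n = 2·((z_{α/2} + z_β) / d)².
z_{α/2} + z_β = 1.960 + 1.036 = 2.996.
n = 2 × (2.996 / 0.26)² = 2 × 11.523² = 2 × 132.78 = 265.6.
Round up to the next whole participant.

n = 266 per group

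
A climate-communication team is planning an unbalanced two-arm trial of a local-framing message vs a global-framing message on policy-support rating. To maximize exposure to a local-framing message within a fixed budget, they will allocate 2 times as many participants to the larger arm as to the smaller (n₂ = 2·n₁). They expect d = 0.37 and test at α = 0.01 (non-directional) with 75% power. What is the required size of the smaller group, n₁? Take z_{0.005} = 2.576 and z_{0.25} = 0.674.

With allocation ratio k = n₂/n₁ = 2, Var(x̄₁−x̄₂) = σ²(1/n₁ + 1/(k·n₁)) = σ²·(k+1)/(k·n₁).
So n₁ = (1 + 1/k)·((z_{α/2} + z_β)/d)² = 1.500 × (3.250/0.37)².
n₁ = 1.500 × 77.15 = 115.7.
Round up: n₁ = 116, giving n₂ = 2 × 116 = 232.

n₁ = 116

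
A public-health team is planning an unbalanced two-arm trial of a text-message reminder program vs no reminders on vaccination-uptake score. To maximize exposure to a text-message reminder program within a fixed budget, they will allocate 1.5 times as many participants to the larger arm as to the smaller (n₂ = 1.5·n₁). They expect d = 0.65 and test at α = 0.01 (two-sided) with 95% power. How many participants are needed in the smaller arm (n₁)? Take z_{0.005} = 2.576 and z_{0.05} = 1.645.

n₁ = 71

With allocation ratio k = n₂/n₁ = 1.5, Var(x̄₁−x̄₂) = σ²(1/n₁ + 1/(k·n₁)) = σ²·(k+1)/(k·n₁).
So n₁ = (1 + 1/k)·((z_{α/2} + z_β)/d)² = 1.667 × (4.221/0.65)².
n₁ = 1.667 × 42.17 = 70.3.
Round up: n₁ = 71, giving n₂ = ⌈1.5 × 71⌉ = ⌈106.5⌉ = 107.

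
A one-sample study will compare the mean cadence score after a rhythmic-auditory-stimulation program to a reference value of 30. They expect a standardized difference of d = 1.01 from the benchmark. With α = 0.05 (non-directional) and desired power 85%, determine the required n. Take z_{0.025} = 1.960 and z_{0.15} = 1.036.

For a one-sample test: n = ((z_{α/2} + z_β) / d)².
z_{α/2} + z_β = 1.960 + 1.036 = 2.996.
n = (2.996 / 1.01)² = 2.966² = 8.80.
Round up.

n = 9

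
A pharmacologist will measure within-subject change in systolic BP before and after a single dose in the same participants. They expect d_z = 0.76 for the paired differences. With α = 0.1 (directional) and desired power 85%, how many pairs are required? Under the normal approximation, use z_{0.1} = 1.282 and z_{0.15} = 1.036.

For a paired (one-sample on differences) test: n = ((z_{α} + z_β) / d)².
z_{α} + z_β = 1.282 + 1.036 = 2.318.
n = (2.318 / 0.76)² = 3.050² = 9.30.
Round up.

n = 10 pairs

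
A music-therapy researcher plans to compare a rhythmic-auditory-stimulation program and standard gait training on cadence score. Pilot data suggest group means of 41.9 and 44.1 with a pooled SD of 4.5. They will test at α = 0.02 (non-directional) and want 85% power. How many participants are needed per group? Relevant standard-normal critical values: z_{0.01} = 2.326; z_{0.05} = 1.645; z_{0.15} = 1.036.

n = 95 per group

Cohen's d = |M₁ − M₂| / SD_pooled = |41.9 − 44.1| / 4.5 = 2.2 / 4.5 = 0.489.
For two independent groups with equal n: n = 2·((z_{α/2} + z_β) / d)².
z_{α/2} + z_β = 2.326 + 1.036 = 3.362.
n = 2 × (3.362 / 0.489)² = 2 × 6.875² = 2 × 47.27 = 94.5.
Round up to the next whole participant.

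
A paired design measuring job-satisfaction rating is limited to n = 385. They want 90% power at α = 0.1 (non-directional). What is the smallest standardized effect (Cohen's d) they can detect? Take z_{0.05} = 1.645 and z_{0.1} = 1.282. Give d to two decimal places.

d_min ≈ 0.15

For a single sample (or paired design) of n = 385: d_min = (z_{α/2} + z_β)/√n.
z-sum = 1.645 + 1.282 = 2.927.
d_min = 2.927 / √385 = 2.927 / 19.621 = 0.149.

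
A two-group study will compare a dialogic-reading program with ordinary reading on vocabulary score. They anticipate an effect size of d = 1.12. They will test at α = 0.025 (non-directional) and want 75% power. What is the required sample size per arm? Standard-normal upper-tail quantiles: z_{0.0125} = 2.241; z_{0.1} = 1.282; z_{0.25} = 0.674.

For two independent groups with equal n: n = 2·((z_{α/2} + z_β) / d)².
z_{α/2} + z_β = 2.241 + 0.674 = 2.915.
n = 2 × (2.915 / 1.12)² = 2 × 2.603² = 2 × 6.77 = 13.5.
Round up to the next whole participant.

n = 14 per group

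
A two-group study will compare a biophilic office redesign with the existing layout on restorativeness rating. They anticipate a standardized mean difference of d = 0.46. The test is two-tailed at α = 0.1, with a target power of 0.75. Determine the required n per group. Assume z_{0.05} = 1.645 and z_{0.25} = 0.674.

For two independent groups with equal n: n = 2·((z_{α/2} + z_β) / d)².
z_{α/2} + z_β = 1.645 + 0.674 = 2.319.
n = 2 × (2.319 / 0.46)² = 2 × 5.041² = 2 × 25.41 = 50.8.
Round up to the next whole participant.

n = 51 per group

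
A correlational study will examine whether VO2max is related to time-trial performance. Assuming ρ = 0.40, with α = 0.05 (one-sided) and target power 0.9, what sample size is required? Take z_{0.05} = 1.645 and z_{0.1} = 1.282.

Fisher's z: C = ½·ln((1+r)/(1−r)) = ½·ln(2.3333) = 0.4236.
n = ((z_{α} + z_β)/C)² + 3.
(1.645 + 1.282) / 0.4236 = 2.927 / 0.4236 = 6.910.
n = 6.910² + 3 = 47.75 + 3 = 50.7.
Round up.

n = 51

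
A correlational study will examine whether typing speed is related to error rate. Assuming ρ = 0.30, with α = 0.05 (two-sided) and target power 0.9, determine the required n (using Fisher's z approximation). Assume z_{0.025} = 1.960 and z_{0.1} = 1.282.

n = 113

Fisher's z: C = ½·ln((1+r)/(1−r)) = ½·ln(1.8571) = 0.3095.
n = ((z_{α/2} + z_β)/C)² + 3.
(1.960 + 1.282) / 0.3095 = 3.242 / 0.3095 = 10.475.
n = 10.475² + 3 = 109.72 + 3 = 112.7.
Round up.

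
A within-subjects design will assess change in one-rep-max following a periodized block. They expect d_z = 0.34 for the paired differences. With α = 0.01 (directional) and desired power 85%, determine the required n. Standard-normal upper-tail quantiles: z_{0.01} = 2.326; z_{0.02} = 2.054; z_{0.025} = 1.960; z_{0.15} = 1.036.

n = 98 pairs

For a paired (one-sample on differences) test: n = ((z_{α} + z_β) / d)².
z_{α} + z_β = 2.326 + 1.036 = 3.362.
n = (3.362 / 0.34)² = 9.888² = 97.78.
Round up.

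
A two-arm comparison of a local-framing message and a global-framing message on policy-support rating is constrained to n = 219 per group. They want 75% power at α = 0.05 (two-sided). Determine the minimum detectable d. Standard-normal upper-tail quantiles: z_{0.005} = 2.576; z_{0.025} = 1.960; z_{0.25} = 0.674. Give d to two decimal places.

d_min ≈ 0.25

For two independent groups of n = 219 each: d_min = (z_{α/2} + z_β)·√(2/n).
z-sum = 1.960 + 0.674 = 2.634.
d_min = 2.634 × √(2/219) = 2.634 × 0.0956 = 0.252.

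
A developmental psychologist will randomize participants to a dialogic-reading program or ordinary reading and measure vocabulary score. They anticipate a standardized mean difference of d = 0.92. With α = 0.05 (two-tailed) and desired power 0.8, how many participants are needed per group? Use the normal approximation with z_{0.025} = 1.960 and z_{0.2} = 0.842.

n = 19 per group

For two independent groups with equal n: n = 2·((z_{α/2} + z_β) / d)².
z_{α/2} + z_β = 1.960 + 0.842 = 2.802.
n = 2 × (2.802 / 0.92)² = 2 × 3.046² = 2 × 9.28 = 18.6.
Round up to the next whole participant.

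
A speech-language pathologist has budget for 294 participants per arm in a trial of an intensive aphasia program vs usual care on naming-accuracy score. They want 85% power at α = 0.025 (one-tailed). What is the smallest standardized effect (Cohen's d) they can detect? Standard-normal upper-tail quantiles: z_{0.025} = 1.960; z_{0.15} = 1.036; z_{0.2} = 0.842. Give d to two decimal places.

d_min ≈ 0.25

For two independent groups of n = 294 each: d_min = (z_{α} + z_β)·√(2/n).
z-sum = 1.960 + 1.036 = 2.996.
d_min = 2.996 × √(2/294) = 2.996 × 0.0825 = 0.247.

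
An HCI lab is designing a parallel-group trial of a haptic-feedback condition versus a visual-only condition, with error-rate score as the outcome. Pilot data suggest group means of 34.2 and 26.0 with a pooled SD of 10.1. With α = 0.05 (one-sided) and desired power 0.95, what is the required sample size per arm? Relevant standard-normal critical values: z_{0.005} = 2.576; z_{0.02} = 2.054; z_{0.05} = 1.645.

n = 33 per group

Cohen's d = |M₁ − M₂| / SD_pooled = |34.2 − 26.0| / 10.1 = 8.2 / 10.1 = 0.812.
For two independent groups with equal n: n = 2·((z_{α} + z_β) / d)².
z_{α} + z_β = 1.645 + 1.645 = 3.290.
n = 2 × (3.290 / 0.812)² = 2 × 4.052² = 2 × 16.42 = 32.8.
Round up to the next whole participant.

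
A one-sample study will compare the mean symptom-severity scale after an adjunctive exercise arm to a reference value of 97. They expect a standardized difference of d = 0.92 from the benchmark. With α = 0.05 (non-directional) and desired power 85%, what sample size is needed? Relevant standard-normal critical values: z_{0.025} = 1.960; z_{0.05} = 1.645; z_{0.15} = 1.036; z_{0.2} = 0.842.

For a one-sample test: n = ((z_{α/2} + z_β) / d)².
z_{α/2} + z_β = 1.960 + 1.036 = 2.996.
n = (2.996 / 0.92)² = 3.257² = 10.60.
Round up.

n = 11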